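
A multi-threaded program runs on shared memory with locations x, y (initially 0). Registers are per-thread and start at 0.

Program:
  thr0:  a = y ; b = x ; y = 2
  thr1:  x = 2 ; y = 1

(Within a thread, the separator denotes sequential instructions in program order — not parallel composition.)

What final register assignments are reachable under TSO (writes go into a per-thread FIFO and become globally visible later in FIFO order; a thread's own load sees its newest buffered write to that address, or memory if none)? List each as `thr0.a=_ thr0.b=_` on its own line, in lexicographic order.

thr0.a=0 thr0.b=0
thr0.a=0 thr0.b=2
thr0.a=1 thr0.b=2

outcome vector order: (thr0.a,thr0.b)
|TSO outcomes| = 3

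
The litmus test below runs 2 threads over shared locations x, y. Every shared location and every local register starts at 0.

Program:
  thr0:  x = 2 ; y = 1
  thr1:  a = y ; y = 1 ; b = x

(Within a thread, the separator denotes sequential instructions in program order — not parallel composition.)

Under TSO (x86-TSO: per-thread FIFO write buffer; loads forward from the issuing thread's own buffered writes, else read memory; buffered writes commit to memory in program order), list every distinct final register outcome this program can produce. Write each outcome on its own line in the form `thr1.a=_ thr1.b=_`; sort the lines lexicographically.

thr1.a=0 thr1.b=0
thr1.a=0 thr1.b=2
thr1.a=1 thr1.b=2

outcome vector order: (thr1.a,thr1.b)
|TSO outcomes| = 3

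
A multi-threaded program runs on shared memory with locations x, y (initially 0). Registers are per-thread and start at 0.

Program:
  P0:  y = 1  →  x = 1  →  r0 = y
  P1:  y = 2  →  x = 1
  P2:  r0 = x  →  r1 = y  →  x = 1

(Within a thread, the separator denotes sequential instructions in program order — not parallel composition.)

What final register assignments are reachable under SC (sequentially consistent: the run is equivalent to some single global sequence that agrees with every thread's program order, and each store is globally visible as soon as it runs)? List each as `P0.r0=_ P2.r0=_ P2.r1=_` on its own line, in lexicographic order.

P0.r0=1 P2.r0=0 P2.r1=0
P0.r0=1 P2.r0=0 P2.r1=1
P0.r0=1 P2.r0=0 P2.r1=2
P0.r0=1 P2.r0=1 P2.r1=1
P0.r0=1 P2.r0=1 P2.r1=2
P0.r0=2 P2.r0=0 P2.r1=0
P0.r0=2 P2.r0=0 P2.r1=1
P0.r0=2 P2.r0=0 P2.r1=2
P0.r0=2 P2.r0=1 P2.r1=1
P0.r0=2 P2.r0=1 P2.r1=2

outcome vector order: (P0.r0,P2.r0,P2.r1)
|SC outcomes| = 10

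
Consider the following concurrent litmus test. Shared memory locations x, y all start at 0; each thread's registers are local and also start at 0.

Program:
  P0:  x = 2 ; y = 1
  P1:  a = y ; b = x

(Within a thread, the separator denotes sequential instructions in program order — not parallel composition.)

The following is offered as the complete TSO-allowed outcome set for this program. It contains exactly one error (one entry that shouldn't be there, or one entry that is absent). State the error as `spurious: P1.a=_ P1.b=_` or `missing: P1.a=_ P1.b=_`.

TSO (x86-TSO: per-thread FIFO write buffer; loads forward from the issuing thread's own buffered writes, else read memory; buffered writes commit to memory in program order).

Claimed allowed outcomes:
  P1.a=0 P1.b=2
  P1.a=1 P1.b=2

outcome vector order: (P1.a,P1.b)
TSO (3): <0 0>, <0 2>, <1 2>
TSO∖claimed = {<0 0>}

missing: P1.a=0 P1.b=0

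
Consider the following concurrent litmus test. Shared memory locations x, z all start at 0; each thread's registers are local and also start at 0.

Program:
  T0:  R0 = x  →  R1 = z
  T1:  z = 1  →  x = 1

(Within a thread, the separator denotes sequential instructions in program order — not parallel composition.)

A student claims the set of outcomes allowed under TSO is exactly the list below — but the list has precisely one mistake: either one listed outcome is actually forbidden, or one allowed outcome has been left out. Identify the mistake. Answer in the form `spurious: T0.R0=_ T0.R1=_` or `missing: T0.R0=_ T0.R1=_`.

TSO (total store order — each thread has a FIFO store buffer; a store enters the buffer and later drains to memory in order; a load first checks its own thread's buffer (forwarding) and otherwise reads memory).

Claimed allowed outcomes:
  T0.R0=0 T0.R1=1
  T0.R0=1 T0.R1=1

missing: T0.R0=0 T0.R1=0

outcome vector order: (T0.R0,T0.R1)
TSO (3): 0/0, 0/1, 1/1
TSO∖claimed = {0/0}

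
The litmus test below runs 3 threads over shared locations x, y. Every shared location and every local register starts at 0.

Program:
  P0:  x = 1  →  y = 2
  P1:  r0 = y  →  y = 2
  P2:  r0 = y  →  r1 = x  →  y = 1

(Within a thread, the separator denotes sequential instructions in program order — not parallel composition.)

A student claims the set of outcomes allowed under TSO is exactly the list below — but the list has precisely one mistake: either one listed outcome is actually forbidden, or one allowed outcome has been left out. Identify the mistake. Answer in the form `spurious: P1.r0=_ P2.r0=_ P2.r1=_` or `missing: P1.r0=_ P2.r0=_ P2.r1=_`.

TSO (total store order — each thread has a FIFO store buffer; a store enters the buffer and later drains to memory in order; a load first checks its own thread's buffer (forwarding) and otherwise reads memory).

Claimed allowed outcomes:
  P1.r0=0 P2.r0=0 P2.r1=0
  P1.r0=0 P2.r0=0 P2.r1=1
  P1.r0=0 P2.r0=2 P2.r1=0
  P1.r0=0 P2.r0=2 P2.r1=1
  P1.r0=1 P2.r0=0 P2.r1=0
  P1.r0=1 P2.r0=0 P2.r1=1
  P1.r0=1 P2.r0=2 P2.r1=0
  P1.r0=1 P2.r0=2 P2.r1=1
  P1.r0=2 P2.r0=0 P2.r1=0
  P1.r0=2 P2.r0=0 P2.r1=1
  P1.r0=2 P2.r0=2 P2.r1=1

outcome vector order: (P1.r0,P2.r0,P2.r1)
under TSO → 0/0/0; 0/0/1; 0/2/0; 0/2/1; 1/0/0; 1/0/1; 1/2/1; 2/0/0; 2/0/1; 2/2/1
claimed∖TSO = {1/2/0}

spurious: P1.r0=1 P2.r0=2 P2.r1=0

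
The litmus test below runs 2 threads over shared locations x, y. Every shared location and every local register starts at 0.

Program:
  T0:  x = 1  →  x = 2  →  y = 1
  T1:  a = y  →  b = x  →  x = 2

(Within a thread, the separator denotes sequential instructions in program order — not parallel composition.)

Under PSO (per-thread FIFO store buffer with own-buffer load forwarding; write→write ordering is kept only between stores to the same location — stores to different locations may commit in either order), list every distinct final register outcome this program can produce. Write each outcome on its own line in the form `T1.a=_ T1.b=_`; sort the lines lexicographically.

outcome vector order: (T1.a,T1.b)
|PSO outcomes| = 6

T1.a=0 T1.b=0
T1.a=0 T1.b=1
T1.a=0 T1.b=2
T1.a=1 T1.b=0
T1.a=1 T1.b=1
T1.a=1 T1.b=2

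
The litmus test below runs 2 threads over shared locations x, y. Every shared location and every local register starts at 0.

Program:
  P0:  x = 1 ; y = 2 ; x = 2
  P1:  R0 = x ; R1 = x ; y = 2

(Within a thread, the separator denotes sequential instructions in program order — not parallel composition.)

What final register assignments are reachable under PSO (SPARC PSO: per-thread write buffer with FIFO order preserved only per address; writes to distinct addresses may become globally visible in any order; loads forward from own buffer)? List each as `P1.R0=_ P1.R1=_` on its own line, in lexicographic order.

outcome vector order: (P1.R0,P1.R1)
|PSO outcomes| = 6

P1.R0=0 P1.R1=0
P1.R0=0 P1.R1=1
P1.R0=0 P1.R1=2
P1.R0=1 P1.R1=1
P1.R0=1 P1.R1=2
P1.R0=2 P1.R1=2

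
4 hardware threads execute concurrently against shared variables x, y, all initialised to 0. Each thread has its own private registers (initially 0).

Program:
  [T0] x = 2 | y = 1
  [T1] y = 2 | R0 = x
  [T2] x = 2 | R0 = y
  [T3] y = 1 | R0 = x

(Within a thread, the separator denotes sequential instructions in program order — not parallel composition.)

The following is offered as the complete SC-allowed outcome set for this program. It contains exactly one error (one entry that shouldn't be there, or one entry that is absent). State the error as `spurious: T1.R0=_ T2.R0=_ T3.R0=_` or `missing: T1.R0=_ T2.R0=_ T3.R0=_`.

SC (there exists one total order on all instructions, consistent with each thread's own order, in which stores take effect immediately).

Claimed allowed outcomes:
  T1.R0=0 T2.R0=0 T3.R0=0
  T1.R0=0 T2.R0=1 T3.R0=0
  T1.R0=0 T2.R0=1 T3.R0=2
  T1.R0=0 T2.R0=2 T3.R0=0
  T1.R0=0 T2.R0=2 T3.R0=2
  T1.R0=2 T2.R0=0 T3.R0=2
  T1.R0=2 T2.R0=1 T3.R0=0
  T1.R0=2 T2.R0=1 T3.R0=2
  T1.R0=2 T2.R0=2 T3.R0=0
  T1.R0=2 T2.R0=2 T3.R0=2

outcome vector order: (T1.R0,T2.R0,T3.R0)
under SC → 0/1/0; 0/1/2; 0/2/0; 0/2/2; 2/0/2; 2/1/0; 2/1/2; 2/2/0; 2/2/2
claimed∖SC = {0/0/0}

spurious: T1.R0=0 T2.R0=0 T3.R0=0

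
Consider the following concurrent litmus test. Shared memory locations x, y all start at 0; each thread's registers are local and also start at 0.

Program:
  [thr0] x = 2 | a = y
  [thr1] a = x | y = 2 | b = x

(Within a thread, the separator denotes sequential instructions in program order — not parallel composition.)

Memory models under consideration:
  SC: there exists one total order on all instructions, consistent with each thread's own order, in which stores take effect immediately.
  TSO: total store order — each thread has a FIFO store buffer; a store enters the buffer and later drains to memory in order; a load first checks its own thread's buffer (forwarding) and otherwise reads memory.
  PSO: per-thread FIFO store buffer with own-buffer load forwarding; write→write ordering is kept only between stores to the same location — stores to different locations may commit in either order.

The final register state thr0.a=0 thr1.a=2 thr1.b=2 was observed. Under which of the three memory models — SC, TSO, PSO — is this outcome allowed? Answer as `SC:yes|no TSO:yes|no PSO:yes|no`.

SC:yes TSO:yes PSO:yes

outcome vector order: (thr0.a,thr1.a,thr1.b)
under SC → <0 0 2> <0 2 2> <2 0 0> <2 0 2> <2 2 2>
under TSO → <0 0 0> <0 0 2> <0 2 2> <2 0 0> <2 0 2> <2 2 2>
under PSO → <0 0 0> <0 0 2> <0 2 2> <2 0 0> <2 0 2> <2 2 2>
target <0 2 2> ∈ {SC,TSO,PSO}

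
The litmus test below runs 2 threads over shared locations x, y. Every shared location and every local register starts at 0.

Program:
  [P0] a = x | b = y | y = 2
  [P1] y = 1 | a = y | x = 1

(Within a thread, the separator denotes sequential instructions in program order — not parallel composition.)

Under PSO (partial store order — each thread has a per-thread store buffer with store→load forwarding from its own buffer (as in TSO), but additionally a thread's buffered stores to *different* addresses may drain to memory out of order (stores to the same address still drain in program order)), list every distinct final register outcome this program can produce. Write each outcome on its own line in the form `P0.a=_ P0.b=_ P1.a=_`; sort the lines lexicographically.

outcome vector order: (P0.a,P0.b,P1.a)
|PSO outcomes| = 6

P0.a=0 P0.b=0 P1.a=1
P0.a=0 P0.b=0 P1.a=2
P0.a=0 P0.b=1 P1.a=1
P0.a=0 P0.b=1 P1.a=2
P0.a=1 P0.b=0 P1.a=1
P0.a=1 P0.b=1 P1.a=1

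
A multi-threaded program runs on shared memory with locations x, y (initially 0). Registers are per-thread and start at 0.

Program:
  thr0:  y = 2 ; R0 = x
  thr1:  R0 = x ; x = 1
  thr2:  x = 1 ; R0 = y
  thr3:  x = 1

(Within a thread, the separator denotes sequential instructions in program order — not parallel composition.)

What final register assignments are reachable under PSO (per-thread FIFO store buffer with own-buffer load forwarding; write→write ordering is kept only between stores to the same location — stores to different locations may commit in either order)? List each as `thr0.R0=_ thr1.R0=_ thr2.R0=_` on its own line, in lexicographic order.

thr0.R0=0 thr1.R0=0 thr2.R0=0
thr0.R0=0 thr1.R0=0 thr2.R0=2
thr0.R0=0 thr1.R0=1 thr2.R0=0
thr0.R0=0 thr1.R0=1 thr2.R0=2
thr0.R0=1 thr1.R0=0 thr2.R0=0
thr0.R0=1 thr1.R0=0 thr2.R0=2
thr0.R0=1 thr1.R0=1 thr2.R0=0
thr0.R0=1 thr1.R0=1 thr2.R0=2

outcome vector order: (thr0.R0,thr1.R0,thr2.R0)
|PSO outcomes| = 8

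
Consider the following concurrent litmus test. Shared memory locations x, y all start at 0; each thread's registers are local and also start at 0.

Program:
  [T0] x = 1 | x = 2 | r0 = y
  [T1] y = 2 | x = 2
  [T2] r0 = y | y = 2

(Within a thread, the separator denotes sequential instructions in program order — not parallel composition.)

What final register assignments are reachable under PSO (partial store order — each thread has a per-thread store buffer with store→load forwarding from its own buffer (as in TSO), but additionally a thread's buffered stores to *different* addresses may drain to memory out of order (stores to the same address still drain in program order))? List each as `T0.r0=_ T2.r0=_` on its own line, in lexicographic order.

outcome vector order: (T0.r0,T2.r0)
|PSO outcomes| = 4

T0.r0=0 T2.r0=0
T0.r0=0 T2.r0=2
T0.r0=2 T2.r0=0
T0.r0=2 T2.r0=2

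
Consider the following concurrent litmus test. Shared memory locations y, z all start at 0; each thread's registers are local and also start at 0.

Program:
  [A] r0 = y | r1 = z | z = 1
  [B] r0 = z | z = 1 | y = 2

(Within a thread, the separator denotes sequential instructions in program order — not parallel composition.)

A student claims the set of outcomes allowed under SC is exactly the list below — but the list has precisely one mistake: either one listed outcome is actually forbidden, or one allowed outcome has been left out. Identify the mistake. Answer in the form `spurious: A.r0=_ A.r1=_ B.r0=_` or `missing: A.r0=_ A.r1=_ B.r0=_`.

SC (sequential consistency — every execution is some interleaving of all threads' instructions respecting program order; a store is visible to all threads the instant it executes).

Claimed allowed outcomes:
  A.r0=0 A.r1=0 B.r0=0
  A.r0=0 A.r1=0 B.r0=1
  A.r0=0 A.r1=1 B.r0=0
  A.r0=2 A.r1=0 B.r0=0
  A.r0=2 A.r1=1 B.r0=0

outcome vector order: (A.r0,A.r1,B.r0)
SC (4): (0,0,0) (0,0,1) (0,1,0) (2,1,0)
claimed∖SC = {(2,0,0)}

spurious: A.r0=2 A.r1=0 B.r0=0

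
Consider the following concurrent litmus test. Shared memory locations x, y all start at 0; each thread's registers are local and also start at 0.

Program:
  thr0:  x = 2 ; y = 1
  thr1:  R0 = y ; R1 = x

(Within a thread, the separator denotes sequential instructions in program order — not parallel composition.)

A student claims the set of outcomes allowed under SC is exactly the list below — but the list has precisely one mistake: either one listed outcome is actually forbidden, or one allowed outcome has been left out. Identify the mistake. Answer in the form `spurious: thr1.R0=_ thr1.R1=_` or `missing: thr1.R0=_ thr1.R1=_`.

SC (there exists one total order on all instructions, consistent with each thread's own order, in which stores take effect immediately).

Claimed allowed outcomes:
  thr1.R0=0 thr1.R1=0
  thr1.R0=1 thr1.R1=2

outcome vector order: (thr1.R0,thr1.R1)
SC (3): 00; 02; 12
SC∖claimed = {02}

missing: thr1.R0=0 thr1.R1=2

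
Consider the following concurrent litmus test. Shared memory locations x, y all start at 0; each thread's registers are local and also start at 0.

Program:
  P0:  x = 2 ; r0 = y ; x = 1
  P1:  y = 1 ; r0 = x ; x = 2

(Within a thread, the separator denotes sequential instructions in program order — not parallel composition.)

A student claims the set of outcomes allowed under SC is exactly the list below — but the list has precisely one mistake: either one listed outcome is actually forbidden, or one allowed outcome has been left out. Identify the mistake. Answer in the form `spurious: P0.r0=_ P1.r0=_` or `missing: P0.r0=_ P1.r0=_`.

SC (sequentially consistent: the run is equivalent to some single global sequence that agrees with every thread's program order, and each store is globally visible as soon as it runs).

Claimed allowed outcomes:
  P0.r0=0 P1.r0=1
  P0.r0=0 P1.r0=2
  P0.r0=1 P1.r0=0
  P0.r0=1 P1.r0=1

outcome vector order: (P0.r0,P1.r0)
under SC → 0/1 0/2 1/0 1/1 1/2
SC∖claimed = {1/2}

missing: P0.r0=1 P1.r0=2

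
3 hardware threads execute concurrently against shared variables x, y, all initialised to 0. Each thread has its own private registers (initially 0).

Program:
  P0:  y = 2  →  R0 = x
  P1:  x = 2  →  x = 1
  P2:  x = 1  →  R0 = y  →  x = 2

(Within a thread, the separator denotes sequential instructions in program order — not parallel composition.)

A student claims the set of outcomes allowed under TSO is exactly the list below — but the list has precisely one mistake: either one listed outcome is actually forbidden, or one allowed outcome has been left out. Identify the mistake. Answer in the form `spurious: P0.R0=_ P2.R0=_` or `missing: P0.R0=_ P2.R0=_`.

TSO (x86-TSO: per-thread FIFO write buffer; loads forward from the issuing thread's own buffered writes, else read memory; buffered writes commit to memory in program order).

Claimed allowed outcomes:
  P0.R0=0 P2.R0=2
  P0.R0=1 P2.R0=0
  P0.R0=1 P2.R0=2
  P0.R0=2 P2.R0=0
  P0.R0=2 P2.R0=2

outcome vector order: (P0.R0,P2.R0)
under TSO → 00; 02; 10; 12; 20; 22
TSO∖claimed = {00}

missing: P0.R0=0 P2.R0=0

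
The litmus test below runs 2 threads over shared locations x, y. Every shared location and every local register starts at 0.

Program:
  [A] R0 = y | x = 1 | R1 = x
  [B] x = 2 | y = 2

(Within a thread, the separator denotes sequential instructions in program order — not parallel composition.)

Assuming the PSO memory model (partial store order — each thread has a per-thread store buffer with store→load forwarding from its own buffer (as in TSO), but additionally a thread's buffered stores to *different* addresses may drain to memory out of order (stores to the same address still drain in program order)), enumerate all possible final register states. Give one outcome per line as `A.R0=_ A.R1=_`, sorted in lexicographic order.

A.R0=0 A.R1=1
A.R0=0 A.R1=2
A.R0=2 A.R1=1
A.R0=2 A.R1=2

outcome vector order: (A.R0,A.R1)
|PSO outcomes| = 4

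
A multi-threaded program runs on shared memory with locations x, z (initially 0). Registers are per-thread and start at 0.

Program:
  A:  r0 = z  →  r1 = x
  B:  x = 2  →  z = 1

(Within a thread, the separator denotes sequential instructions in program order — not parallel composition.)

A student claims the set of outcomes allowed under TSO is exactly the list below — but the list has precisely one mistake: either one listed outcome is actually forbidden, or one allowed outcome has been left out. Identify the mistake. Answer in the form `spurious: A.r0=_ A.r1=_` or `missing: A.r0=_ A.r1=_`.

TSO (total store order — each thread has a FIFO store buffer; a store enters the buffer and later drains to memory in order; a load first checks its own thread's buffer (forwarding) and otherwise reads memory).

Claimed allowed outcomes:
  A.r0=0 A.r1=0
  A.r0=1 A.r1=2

missing: A.r0=0 A.r1=2

outcome vector order: (A.r0,A.r1)
[TSO] allowed = {00; 02; 12}
TSO∖claimed = {02}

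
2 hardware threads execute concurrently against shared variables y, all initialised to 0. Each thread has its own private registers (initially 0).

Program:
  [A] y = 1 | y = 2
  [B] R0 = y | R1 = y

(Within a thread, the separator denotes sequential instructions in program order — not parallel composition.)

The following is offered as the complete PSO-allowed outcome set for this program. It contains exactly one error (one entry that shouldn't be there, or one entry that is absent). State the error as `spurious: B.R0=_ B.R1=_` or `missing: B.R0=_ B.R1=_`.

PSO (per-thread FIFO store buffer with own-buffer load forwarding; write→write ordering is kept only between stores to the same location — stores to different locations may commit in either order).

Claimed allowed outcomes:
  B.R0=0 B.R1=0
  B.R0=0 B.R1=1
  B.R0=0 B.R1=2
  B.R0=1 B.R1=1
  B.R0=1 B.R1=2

missing: B.R0=2 B.R1=2

outcome vector order: (B.R0,B.R1)
under PSO → <0 0>; <0 1>; <0 2>; <1 1>; <1 2>; <2 2>
PSO∖claimed = {<2 2>}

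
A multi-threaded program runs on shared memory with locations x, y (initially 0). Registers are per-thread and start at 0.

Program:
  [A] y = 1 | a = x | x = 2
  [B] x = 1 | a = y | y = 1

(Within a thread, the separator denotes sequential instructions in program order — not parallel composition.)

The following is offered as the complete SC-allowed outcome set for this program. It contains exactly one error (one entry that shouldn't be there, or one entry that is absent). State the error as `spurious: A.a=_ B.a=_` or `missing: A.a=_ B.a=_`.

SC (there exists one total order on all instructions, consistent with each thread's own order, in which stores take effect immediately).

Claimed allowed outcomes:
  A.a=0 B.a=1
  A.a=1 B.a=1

outcome vector order: (A.a,B.a)
[SC] allowed = {<0 1>, <1 0>, <1 1>}
SC∖claimed = {<1 0>}

missing: A.a=1 B.a=0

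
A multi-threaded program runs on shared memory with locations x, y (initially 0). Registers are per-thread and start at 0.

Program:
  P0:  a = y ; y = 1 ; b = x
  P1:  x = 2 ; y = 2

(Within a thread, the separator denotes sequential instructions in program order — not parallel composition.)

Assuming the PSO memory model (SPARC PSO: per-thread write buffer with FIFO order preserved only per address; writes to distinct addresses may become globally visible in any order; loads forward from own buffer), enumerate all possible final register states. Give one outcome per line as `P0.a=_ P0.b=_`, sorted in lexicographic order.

outcome vector order: (P0.a,P0.b)
|PSO outcomes| = 4

P0.a=0 P0.b=0
P0.a=0 P0.b=2
P0.a=2 P0.b=0
P0.a=2 P0.b=2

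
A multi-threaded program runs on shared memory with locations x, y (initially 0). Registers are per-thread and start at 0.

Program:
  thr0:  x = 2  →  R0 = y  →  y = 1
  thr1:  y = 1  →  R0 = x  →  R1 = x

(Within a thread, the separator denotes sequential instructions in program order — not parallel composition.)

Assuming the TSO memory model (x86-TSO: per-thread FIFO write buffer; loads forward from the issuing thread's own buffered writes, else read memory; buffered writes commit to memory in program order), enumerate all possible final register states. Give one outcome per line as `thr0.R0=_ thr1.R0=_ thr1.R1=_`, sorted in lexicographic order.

thr0.R0=0 thr1.R0=0 thr1.R1=0
thr0.R0=0 thr1.R0=0 thr1.R1=2
thr0.R0=0 thr1.R0=2 thr1.R1=2
thr0.R0=1 thr1.R0=0 thr1.R1=0
thr0.R0=1 thr1.R0=0 thr1.R1=2
thr0.R0=1 thr1.R0=2 thr1.R1=2

outcome vector order: (thr0.R0,thr1.R0,thr1.R1)
|TSO outcomes| = 6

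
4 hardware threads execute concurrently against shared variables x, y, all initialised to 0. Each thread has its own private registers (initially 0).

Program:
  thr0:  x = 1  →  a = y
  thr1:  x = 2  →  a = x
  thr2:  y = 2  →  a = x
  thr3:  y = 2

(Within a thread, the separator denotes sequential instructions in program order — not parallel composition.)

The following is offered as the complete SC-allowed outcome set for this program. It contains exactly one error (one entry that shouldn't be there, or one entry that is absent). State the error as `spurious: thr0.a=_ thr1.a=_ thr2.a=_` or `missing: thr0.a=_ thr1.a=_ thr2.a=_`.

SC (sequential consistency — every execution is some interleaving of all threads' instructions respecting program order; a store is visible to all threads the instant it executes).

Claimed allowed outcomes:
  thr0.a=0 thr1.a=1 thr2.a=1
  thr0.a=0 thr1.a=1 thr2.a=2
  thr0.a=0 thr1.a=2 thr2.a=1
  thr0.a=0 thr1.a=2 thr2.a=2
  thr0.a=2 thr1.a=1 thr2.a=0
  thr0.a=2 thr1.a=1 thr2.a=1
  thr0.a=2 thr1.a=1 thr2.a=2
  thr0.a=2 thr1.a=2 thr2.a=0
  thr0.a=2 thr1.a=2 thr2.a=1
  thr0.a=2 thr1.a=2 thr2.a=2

outcome vector order: (thr0.a,thr1.a,thr2.a)
under SC → 0/1/1, 0/2/1, 0/2/2, 2/1/0, 2/1/1, 2/1/2, 2/2/0, 2/2/1, 2/2/2
claimed∖SC = {0/1/2}

spurious: thr0.a=0 thr1.a=1 thr2.a=2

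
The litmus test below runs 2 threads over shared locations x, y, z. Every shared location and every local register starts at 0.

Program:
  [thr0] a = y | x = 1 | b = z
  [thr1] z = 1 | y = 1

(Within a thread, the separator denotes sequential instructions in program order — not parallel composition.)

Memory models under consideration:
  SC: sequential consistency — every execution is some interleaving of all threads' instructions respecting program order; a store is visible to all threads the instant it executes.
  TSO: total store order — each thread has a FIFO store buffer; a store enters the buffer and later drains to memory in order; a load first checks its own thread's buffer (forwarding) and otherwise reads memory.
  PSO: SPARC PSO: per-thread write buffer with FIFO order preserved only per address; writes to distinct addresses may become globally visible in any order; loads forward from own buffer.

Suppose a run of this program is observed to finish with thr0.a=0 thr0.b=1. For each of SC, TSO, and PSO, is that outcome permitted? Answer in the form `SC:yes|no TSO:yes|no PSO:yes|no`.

outcome vector order: (thr0.a,thr0.b)
[SC] allowed = {<0 0>, <0 1>, <1 1>}
[TSO] allowed = {<0 0>, <0 1>, <1 1>}
[PSO] allowed = {<0 0>, <0 1>, <1 0>, <1 1>}
target <0 1> ∈ {SC,TSO,PSO}

SC:yes TSO:yes PSO:yes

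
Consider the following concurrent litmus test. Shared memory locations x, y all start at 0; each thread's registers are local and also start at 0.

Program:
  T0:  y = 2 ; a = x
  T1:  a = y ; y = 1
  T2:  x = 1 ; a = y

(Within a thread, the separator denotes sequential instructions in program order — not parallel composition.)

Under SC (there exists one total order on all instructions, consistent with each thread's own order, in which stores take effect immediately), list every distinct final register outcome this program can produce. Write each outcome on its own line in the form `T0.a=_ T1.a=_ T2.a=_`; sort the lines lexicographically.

T0.a=0 T1.a=0 T2.a=1
T0.a=0 T1.a=0 T2.a=2
T0.a=0 T1.a=2 T2.a=1
T0.a=0 T1.a=2 T2.a=2
T0.a=1 T1.a=0 T2.a=0
T0.a=1 T1.a=0 T2.a=1
T0.a=1 T1.a=0 T2.a=2
T0.a=1 T1.a=2 T2.a=0
T0.a=1 T1.a=2 T2.a=1
T0.a=1 T1.a=2 T2.a=2

outcome vector order: (T0.a,T1.a,T2.a)
|SC outcomes| = 10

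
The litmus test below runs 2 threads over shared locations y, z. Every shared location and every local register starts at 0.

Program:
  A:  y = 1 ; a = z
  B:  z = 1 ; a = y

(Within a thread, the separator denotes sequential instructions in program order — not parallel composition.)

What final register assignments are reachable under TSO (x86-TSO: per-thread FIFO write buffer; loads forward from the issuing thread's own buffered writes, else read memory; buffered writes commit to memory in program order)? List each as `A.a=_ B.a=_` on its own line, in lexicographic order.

outcome vector order: (A.a,B.a)
|TSO outcomes| = 4

A.a=0 B.a=0
A.a=0 B.a=1
A.a=1 B.a=0
A.a=1 B.a=1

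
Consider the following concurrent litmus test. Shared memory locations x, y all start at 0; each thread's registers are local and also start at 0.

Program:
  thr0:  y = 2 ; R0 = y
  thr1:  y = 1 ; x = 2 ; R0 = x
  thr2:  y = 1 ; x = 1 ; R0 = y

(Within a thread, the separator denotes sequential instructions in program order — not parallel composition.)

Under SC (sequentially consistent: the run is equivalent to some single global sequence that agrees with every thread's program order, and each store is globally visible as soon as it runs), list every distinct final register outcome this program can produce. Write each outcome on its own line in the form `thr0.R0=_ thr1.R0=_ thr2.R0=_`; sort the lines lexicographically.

outcome vector order: (thr0.R0,thr1.R0,thr2.R0)
|SC outcomes| = 7

thr0.R0=1 thr1.R0=1 thr2.R0=1
thr0.R0=1 thr1.R0=2 thr2.R0=1
thr0.R0=1 thr1.R0=2 thr2.R0=2
thr0.R0=2 thr1.R0=1 thr2.R0=1
thr0.R0=2 thr1.R0=1 thr2.R0=2
thr0.R0=2 thr1.R0=2 thr2.R0=1
thr0.R0=2 thr1.R0=2 thr2.R0=2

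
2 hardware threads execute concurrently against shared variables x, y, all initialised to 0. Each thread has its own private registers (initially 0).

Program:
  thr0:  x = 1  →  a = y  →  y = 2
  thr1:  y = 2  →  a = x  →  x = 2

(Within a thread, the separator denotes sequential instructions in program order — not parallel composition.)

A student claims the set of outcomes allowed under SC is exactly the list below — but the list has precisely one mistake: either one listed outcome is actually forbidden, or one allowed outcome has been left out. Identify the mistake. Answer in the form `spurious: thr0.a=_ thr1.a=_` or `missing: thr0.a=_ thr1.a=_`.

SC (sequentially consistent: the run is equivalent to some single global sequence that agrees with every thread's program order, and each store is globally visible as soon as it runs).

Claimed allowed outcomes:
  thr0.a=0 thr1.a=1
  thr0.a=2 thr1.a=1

missing: thr0.a=2 thr1.a=0

outcome vector order: (thr0.a,thr1.a)
SC: 3 outcomes — {(0,1) (2,0) (2,1)}
SC∖claimed = {(2,0)}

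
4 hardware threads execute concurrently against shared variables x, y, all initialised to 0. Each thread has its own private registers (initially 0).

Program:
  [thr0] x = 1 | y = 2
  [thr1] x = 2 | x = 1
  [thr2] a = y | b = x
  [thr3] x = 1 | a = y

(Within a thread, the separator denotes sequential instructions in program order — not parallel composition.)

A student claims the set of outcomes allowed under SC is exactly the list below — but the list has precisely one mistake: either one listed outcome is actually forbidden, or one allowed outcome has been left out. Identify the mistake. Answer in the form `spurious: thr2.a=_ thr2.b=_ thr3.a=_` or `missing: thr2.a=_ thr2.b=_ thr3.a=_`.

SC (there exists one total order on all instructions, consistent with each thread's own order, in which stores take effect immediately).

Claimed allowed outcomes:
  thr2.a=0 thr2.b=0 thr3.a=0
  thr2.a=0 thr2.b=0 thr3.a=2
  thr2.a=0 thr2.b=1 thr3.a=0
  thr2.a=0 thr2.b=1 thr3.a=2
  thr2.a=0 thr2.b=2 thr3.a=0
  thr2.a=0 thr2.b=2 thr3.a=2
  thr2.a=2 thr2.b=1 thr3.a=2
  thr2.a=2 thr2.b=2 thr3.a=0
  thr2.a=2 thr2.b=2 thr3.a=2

outcome vector order: (thr2.a,thr2.b,thr3.a)
[SC] allowed = {0/0/0, 0/0/2, 0/1/0, 0/1/2, 0/2/0, 0/2/2, 2/1/0, 2/1/2, 2/2/0, 2/2/2}
SC∖claimed = {2/1/0}

missing: thr2.a=2 thr2.b=1 thr3.a=0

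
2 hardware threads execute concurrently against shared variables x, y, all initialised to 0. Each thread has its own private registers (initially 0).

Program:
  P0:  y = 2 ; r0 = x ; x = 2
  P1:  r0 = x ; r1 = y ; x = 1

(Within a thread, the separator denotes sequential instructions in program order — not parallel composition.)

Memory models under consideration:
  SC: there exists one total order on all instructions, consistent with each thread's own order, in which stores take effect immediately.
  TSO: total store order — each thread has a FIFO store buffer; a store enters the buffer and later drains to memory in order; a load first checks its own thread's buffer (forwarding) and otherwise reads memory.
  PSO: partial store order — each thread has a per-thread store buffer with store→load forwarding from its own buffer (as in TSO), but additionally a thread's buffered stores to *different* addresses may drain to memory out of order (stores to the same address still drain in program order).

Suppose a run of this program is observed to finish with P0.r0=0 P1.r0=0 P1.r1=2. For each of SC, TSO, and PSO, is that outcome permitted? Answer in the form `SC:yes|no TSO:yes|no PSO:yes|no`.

outcome vector order: (P0.r0,P1.r0,P1.r1)
[SC] allowed = {(0,0,0) (0,0,2) (0,2,2) (1,0,0) (1,0,2)}
[TSO] allowed = {(0,0,0) (0,0,2) (0,2,2) (1,0,0) (1,0,2)}
[PSO] allowed = {(0,0,0) (0,0,2) (0,2,0) (0,2,2) (1,0,0) (1,0,2)}
target (0,0,2) ∈ {SC,TSO,PSO}

SC:yes TSO:yes PSO:yes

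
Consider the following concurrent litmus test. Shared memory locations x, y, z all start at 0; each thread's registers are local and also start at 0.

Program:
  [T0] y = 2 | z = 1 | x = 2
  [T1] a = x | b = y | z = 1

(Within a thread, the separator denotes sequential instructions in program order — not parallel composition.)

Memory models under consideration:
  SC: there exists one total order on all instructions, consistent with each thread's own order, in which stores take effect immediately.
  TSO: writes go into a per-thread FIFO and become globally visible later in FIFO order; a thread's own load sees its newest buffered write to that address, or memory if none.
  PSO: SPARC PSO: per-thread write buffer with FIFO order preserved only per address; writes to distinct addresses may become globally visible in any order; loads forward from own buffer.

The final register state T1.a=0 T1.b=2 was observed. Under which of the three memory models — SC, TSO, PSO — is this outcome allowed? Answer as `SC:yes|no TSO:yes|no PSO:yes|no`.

outcome vector order: (T1.a,T1.b)
SC (3): 00, 02, 22
TSO (3): 00, 02, 22
PSO (4): 00, 02, 20, 22
target 02 ∈ {SC,TSO,PSO}

SC:yes TSO:yes PSO:yes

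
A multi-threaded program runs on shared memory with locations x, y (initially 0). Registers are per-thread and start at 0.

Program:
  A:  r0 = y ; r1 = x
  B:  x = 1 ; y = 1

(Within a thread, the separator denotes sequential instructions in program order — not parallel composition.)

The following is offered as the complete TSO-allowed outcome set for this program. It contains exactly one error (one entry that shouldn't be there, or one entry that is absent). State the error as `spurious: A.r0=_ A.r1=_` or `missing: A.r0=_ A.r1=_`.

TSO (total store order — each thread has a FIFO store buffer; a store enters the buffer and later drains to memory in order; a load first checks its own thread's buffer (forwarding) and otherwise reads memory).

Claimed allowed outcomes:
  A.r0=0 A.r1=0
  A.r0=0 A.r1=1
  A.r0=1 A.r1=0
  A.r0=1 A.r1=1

outcome vector order: (A.r0,A.r1)
[TSO] allowed = {<0 0>, <0 1>, <1 1>}
claimed∖TSO = {<1 0>}

spurious: A.r0=1 A.r1=0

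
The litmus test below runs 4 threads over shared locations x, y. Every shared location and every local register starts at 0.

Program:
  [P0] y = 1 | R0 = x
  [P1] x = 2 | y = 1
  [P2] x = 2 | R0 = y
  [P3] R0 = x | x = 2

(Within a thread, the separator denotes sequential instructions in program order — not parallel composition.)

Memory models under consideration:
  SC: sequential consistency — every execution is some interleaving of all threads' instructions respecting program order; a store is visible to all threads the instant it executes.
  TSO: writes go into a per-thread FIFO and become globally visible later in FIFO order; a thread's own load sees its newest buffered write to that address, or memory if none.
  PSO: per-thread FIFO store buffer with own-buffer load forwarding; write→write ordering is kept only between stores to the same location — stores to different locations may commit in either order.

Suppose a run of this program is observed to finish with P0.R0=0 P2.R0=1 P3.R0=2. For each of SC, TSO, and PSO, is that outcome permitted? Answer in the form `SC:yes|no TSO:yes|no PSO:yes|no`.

SC:yes TSO:yes PSO:yes

outcome vector order: (P0.R0,P2.R0,P3.R0)
[SC] allowed = {0/1/0 0/1/2 2/0/0 2/0/2 2/1/0 2/1/2}
[TSO] allowed = {0/0/0 0/0/2 0/1/0 0/1/2 2/0/0 2/0/2 2/1/0 2/1/2}
[PSO] allowed = {0/0/0 0/0/2 0/1/0 0/1/2 2/0/0 2/0/2 2/1/0 2/1/2}
target 0/1/2 ∈ {SC,TSO,PSO}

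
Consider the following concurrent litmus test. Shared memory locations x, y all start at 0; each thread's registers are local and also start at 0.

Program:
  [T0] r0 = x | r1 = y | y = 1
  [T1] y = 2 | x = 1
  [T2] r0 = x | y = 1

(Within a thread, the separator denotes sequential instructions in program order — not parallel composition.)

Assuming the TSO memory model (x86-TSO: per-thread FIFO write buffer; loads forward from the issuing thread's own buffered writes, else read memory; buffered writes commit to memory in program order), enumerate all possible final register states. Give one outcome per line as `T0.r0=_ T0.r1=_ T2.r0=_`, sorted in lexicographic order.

outcome vector order: (T0.r0,T0.r1,T2.r0)
|TSO outcomes| = 10

T0.r0=0 T0.r1=0 T2.r0=0
T0.r0=0 T0.r1=0 T2.r0=1
T0.r0=0 T0.r1=1 T2.r0=0
T0.r0=0 T0.r1=1 T2.r0=1
T0.r0=0 T0.r1=2 T2.r0=0
T0.r0=0 T0.r1=2 T2.r0=1
T0.r0=1 T0.r1=1 T2.r0=0
T0.r0=1 T0.r1=1 T2.r0=1
T0.r0=1 T0.r1=2 T2.r0=0
T0.r0=1 T0.r1=2 T2.r0=1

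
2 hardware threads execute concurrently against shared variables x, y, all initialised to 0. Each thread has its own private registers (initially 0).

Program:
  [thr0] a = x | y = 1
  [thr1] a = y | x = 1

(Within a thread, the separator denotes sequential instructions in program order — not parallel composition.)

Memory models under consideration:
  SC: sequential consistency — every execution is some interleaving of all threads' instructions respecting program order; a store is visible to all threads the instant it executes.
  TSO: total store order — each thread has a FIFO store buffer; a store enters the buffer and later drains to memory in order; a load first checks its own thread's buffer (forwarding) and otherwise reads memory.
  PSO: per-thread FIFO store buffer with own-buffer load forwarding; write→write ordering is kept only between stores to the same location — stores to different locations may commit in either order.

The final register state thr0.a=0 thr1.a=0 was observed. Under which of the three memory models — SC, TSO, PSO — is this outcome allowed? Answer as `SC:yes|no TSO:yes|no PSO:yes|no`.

SC:yes TSO:yes PSO:yes

outcome vector order: (thr0.a,thr1.a)
SC: 3 outcomes — {(0,0); (0,1); (1,0)}
TSO: 3 outcomes — {(0,0); (0,1); (1,0)}
PSO: 3 outcomes — {(0,0); (0,1); (1,0)}
target (0,0) ∈ {SC,TSO,PSO}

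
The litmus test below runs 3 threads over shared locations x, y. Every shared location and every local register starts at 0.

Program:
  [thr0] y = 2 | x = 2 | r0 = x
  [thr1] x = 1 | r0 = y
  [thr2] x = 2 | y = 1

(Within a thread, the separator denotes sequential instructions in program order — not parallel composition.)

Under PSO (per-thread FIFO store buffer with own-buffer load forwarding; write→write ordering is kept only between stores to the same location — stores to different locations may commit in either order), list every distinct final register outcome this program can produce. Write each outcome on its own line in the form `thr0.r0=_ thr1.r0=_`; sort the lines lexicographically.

thr0.r0=1 thr1.r0=0
thr0.r0=1 thr1.r0=1
thr0.r0=1 thr1.r0=2
thr0.r0=2 thr1.r0=0
thr0.r0=2 thr1.r0=1
thr0.r0=2 thr1.r0=2

outcome vector order: (thr0.r0,thr1.r0)
|PSO outcomes| = 6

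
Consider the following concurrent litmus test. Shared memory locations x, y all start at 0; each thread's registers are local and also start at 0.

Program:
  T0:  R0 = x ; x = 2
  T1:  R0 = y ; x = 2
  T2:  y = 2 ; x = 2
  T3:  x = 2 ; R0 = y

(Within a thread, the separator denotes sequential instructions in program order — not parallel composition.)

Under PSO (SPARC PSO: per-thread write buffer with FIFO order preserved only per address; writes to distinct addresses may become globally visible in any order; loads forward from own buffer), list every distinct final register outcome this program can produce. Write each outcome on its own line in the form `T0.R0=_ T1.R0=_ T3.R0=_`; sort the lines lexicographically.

T0.R0=0 T1.R0=0 T3.R0=0
T0.R0=0 T1.R0=0 T3.R0=2
T0.R0=0 T1.R0=2 T3.R0=0
T0.R0=0 T1.R0=2 T3.R0=2
T0.R0=2 T1.R0=0 T3.R0=0
T0.R0=2 T1.R0=0 T3.R0=2
T0.R0=2 T1.R0=2 T3.R0=0
T0.R0=2 T1.R0=2 T3.R0=2

outcome vector order: (T0.R0,T1.R0,T3.R0)
|PSO outcomes| = 8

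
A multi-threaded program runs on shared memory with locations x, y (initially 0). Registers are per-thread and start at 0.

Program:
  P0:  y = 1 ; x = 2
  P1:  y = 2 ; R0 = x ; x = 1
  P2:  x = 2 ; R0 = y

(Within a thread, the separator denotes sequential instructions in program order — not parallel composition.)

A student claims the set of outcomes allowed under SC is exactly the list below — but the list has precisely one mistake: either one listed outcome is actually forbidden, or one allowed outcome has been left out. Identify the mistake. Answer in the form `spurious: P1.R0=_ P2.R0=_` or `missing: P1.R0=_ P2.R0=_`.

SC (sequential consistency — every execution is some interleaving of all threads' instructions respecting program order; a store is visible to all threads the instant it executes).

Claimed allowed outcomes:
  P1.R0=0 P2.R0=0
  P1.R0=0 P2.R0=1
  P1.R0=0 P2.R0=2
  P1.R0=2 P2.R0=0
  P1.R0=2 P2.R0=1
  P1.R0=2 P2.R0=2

spurious: P1.R0=0 P2.R0=0

outcome vector order: (P1.R0,P2.R0)
[SC] allowed = {0/1; 0/2; 2/0; 2/1; 2/2}
claimed∖SC = {0/0}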